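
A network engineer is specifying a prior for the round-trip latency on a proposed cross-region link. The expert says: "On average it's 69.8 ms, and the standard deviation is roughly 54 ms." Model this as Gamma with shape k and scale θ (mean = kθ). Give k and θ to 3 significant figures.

k ≈ 1.67, θ ≈ 41.8

For Gamma(k, scale θ): mean = kθ, variance = kθ², so CV = 1/√k.
CV = SD/mean = 54/69.8 = 0.7736, hence k = 1/CV² = 1.67.
Then θ = mean/k = 69.8/1.67 = 41.8.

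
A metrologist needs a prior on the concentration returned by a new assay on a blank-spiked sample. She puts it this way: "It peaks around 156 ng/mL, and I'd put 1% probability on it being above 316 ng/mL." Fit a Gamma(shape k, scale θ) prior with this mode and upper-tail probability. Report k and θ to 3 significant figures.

Gamma(k,θ) with k>1 has mode (k−1)θ, so θ = 156/(k−1).
Need P(X < 316) = 0.99 with θ tied to k this way. Start at k = 2, θ = 156: P(X<316) ≈ 0.601.
Too low — raise k to concentrate. Iterating converges to k ≈ 10.8.
Then θ = 156/(10.8−1) ≈ 15.9.

k ≈ 10.8, θ ≈ 15.9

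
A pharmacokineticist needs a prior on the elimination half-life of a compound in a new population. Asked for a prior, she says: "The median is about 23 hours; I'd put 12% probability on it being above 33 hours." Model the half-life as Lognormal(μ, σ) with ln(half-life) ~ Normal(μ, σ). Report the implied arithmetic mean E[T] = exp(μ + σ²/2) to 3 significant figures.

E[T] ≈ 24.1 hours

If T ~ Lognormal(μ,σ) then ln T ~ Normal(μ,σ), so the p-quantile of ln T is μ + z_p·σ.
ln(23) = 3.135 and ln(33) = 3.497; z_{0.5} = 0, z_{0.88} = 1.175.
σ = (3.497 − 3.135)/(1.175 − (0)) = 0.307.
μ = 3.135 − (0)·0.307 = 3.135.
E[T] = exp(μ + σ²/2) = exp(3.135 + 0.0472) = 24.1 hours.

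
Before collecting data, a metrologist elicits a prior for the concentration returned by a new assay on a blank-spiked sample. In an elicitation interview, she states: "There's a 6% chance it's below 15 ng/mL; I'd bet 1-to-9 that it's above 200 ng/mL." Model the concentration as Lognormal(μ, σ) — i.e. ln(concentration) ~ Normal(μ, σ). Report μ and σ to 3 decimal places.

If T ~ Lognormal(μ,σ) then ln T ~ Normal(μ,σ), so the p-quantile of ln T is μ + z_p·σ.
ln(15) = 2.708 and ln(200) = 5.298; z_{0.06} = -1.555, z_{0.9} = 1.282.
σ = (5.298 − 2.708)/(1.282 − (-1.555)) = 0.913.
μ = 2.708 − (-1.555)·0.913 = 4.128.

μ ≈ 4.128, σ ≈ 0.913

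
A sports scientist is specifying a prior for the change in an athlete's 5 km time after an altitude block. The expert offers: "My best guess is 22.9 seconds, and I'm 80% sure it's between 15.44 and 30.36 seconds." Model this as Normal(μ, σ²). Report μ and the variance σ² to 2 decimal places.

μ = 22.90, σ² = 33.88

A symmetric 80% interval runs μ ± z·σ with z = 1.282.
Half-width = 7.46, so σ = 7.46/1.282 = 5.821 and σ² = 33.88.
μ is the stated best guess, 22.90.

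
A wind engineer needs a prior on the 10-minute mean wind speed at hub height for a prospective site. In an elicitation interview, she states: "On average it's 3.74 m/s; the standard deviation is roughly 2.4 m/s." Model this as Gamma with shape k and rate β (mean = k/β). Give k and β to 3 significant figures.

For Gamma(k, rate β): mean = k/β, variance = k/β², so CV = 1/√k.
CV = SD/mean = 2.4/3.74 = 0.6417, hence k = 1/CV² = 2.43.
Then β = k/mean = 2.43/3.74 = 0.649.

k ≈ 2.43, β ≈ 0.649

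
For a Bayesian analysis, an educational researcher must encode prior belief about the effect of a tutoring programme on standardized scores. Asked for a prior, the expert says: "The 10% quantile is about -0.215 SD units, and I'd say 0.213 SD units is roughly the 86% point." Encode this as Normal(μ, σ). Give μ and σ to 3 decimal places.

μ = 0.017, σ = 0.181

For Normal(μ,σ), the p-quantile is μ + z_p·σ. Here z_{0.1} = -1.282, z_{0.86} = 1.08.
So -0.215 = μ − 1.282σ and 0.213 = μ + 1.08σ.
Subtracting: σ = (0.213 − -0.215)/(1.08 − (-1.282)) = 0.181.
Then μ = -0.215 − (-1.282)·0.181 = 0.017.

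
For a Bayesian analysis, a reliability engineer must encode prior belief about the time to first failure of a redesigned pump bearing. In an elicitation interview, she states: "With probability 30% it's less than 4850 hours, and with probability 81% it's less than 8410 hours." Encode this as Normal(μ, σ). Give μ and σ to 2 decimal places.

μ = 6181.29, σ = 2538.69

For Normal(μ,σ), the p-quantile is μ + z_p·σ. Here z_{0.3} = -0.5244, z_{0.81} = 0.8779.
So 4850 = μ − 0.5244σ and 8410 = μ + 0.8779σ.
Subtracting: σ = (8410 − 4850)/(0.8779 − (-0.5244)) = 2538.69.
Then μ = 4850 − (-0.5244)·2538.69 = 6181.29.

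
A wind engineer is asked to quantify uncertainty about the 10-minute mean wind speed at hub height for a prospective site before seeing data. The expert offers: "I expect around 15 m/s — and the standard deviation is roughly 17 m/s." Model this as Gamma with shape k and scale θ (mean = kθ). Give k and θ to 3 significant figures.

k ≈ 0.779, θ ≈ 19.3

For Gamma(k, scale θ): mean = kθ, variance = kθ², so CV = 1/√k.
CV = SD/mean = 17/15 = 1.133, hence k = 1/CV² = 0.779.
Then θ = mean/k = 15/0.779 = 19.3.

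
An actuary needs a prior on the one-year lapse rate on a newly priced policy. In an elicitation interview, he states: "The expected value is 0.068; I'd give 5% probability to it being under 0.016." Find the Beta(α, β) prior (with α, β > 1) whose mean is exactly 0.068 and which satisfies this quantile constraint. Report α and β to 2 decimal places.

α ≈ 2.47, β ≈ 33.79

With mean 0.068 fixed, write α = 0.068s, β = 0.932s where s = α+β.
Need P(θ < 0.016) = 0.05 under Beta(0.068s, 0.932s). Normal approximation: (q−m)/√(m(1−m)/s) ≈ z_{0.05} = -1.64, so s ≈ 0.068·0.932·(-1.64)²/(0.016−0.068)² = 63.4.
At s = 63.4: P(θ<0.016) ≈ 0.011. Adjusting to match 0.05 gives s ≈ 36.26.
So α = 0.068·36.26 ≈ 2.47, β = 0.932·36.26 ≈ 33.79.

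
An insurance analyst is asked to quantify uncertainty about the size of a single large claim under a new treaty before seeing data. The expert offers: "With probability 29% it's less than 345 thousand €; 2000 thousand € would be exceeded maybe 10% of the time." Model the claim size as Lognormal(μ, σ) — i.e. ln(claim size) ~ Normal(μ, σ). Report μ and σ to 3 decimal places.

If T ~ Lognormal(μ,σ) then ln T ~ Normal(μ,σ), so the p-quantile of ln T is μ + z_p·σ.
ln(345) = 5.844 and ln(2000) = 7.601; z_{0.29} = -0.5534, z_{0.9} = 1.282.
σ = (7.601 − 5.844)/(1.282 − (-0.5534)) = 0.958.
μ = 5.844 − (-0.5534)·0.958 = 6.374.

μ ≈ 6.374, σ ≈ 0.958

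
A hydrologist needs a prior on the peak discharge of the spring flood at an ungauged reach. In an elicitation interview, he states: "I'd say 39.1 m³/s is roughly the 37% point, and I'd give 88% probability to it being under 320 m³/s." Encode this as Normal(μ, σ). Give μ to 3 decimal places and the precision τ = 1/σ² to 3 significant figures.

For Normal(μ,σ), the p-quantile is μ + z_p·σ. Here z_{0.37} = -0.3319, z_{0.88} = 1.175.
So 39.1 = μ − 0.3319σ and 320 = μ + 1.175σ.
Subtracting: σ = (320 − 39.1)/(1.175 − (-0.3319)) = 186.417.
Then μ = 39.1 − (-0.3319)·186.417 = 100.963.
Precision τ = 1/σ² = 1/186.4² = 2.88e-05.

μ = 100.963, τ = 2.88e-05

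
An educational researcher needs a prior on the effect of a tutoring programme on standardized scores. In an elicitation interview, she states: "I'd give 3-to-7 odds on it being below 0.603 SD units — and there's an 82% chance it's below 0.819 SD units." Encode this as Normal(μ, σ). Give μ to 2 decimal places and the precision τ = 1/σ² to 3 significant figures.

The p-quantile of Normal(μ,σ) is μ + z_p·σ, with z_{0.3} = -0.5244 and z_{0.82} = 0.9154.
Eliminate σ: μ = (z₂·x₁ − z₁·x₂)/(z₂ − z₁) = (0.9154·0.603 − (-0.5244)·0.819)/1.44 = 0.68.
Then σ = (x₂ − x₁)/(z₂ − z₁) = (0.819 − 0.603)/1.44 = 0.15.
Precision τ = 1/σ² = 1/0.15² = 44.4.

μ = 0.68, τ = 44.4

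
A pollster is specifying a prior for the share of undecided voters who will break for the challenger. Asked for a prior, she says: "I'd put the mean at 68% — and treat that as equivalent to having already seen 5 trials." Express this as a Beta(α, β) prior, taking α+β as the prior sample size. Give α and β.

Under the effective-sample-size interpretation, Beta(α, β) has prior mean α/(α+β) and prior sample size α+β.
So α+β = 5 and α/(α+β) = 0.68, giving α = 0.68·5 = 3.4 and β = 5 − 3.4 = 1.6.

α = 3.4, β = 1.6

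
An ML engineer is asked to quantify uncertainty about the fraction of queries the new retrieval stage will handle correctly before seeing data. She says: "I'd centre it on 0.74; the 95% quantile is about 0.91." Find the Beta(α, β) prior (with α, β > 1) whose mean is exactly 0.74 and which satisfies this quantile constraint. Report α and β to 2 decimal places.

With mean 0.74 fixed, write α = 0.74s, β = 0.26s where s = α+β.
Need P(θ < 0.91) = 0.95 under Beta(0.74s, 0.26s). Normal approximation: (q−m)/√(m(1−m)/s) ≈ z_{0.95} = 1.64, so s ≈ 0.74·0.26·(1.64)²/(0.91−0.74)² = 18.0.
At s = 18.0: P(θ<0.91) ≈ 0.976. Adjusting to match 0.95 gives s ≈ 12.94.
So α = 0.74·12.94 ≈ 9.58, β = 0.26·12.94 ≈ 3.37.

α ≈ 9.58, β ≈ 3.37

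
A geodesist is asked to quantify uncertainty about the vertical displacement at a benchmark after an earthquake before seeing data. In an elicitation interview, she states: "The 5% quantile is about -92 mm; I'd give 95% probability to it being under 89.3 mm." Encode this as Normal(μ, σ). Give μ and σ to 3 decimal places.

μ = -1.350, σ = 55.111

The p-quantile of Normal(μ,σ) is μ + z_p·σ, with z_{0.05} = -1.645 and z_{0.95} = 1.645.
Eliminate σ: μ = (z₂·x₁ − z₁·x₂)/(z₂ − z₁) = (1.645·-92 − (-1.645)·89.3)/3.29 = -1.350.
Then σ = (x₂ − x₁)/(z₂ − z₁) = (89.3 − -92)/3.29 = 55.111.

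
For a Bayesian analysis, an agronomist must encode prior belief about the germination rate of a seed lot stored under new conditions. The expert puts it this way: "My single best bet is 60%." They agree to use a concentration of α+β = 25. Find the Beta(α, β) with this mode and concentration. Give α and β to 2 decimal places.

For α,β > 1 the Beta mode is (α−1)/(α+β−2). With α+β = 25, the mode is (α−1)/23.
Set (α−1)/23 = 0.6 → α = 1 + 0.6·23 = 14.80.
β = 25 − α = 10.20.

α = 14.80, β = 10.20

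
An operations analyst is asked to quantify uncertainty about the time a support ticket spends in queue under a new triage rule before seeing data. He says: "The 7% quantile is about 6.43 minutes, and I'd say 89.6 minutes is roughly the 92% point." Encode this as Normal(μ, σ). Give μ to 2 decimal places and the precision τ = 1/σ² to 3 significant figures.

μ = 49.04, τ = 0.0012

The p-quantile of Normal(μ,σ) is μ + z_p·σ, with z_{0.07} = -1.476 and z_{0.92} = 1.405.
Eliminate σ: μ = (z₂·x₁ − z₁·x₂)/(z₂ − z₁) = (1.405·6.43 − (-1.476)·89.6)/2.881 = 49.04.
Then σ = (x₂ − x₁)/(z₂ − z₁) = (89.6 − 6.43)/2.881 = 28.87.
Precision τ = 1/σ² = 1/28.87² = 0.0012.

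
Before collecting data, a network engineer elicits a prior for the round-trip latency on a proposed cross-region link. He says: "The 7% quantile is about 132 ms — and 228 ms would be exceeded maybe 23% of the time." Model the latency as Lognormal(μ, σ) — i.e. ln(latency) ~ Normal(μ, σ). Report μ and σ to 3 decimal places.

μ ≈ 5.247, σ ≈ 0.247

If T ~ Lognormal(μ,σ) then ln T ~ Normal(μ,σ), so the p-quantile of ln T is μ + z_p·σ.
ln(132) = 4.883 and ln(228) = 5.429; z_{0.07} = -1.476, z_{0.77} = 0.7388.
σ = (5.429 − 4.883)/(0.7388 − (-1.476)) = 0.247.
μ = 4.883 − (-1.476)·0.247 = 5.247.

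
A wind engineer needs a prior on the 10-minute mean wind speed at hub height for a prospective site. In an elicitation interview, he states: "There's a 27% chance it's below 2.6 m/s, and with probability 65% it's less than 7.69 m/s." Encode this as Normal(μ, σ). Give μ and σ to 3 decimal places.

μ = 5.725, σ = 5.100

The p-quantile of Normal(μ,σ) is μ + z_p·σ, with z_{0.27} = -0.6128 and z_{0.65} = 0.3853.
Eliminate σ: μ = (z₂·x₁ − z₁·x₂)/(z₂ − z₁) = (0.3853·2.6 − (-0.6128)·7.69)/0.9981 = 5.725.
Then σ = (x₂ − x₁)/(z₂ − z₁) = (7.69 − 2.6)/0.9981 = 5.100.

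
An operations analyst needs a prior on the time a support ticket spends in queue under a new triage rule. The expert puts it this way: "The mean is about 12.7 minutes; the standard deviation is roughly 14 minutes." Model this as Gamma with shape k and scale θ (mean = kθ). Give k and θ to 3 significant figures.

k ≈ 0.823, θ ≈ 15.4

For Gamma(k, scale θ): mean = kθ, variance = kθ², so CV = 1/√k.
CV = SD/mean = 14/12.7 = 1.102, hence k = 1/CV² = 0.823.
Then θ = mean/k = 12.7/0.823 = 15.4.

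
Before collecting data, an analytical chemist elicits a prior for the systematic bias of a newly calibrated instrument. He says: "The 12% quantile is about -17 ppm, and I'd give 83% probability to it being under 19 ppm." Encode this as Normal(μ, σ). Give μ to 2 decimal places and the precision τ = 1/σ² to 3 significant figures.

μ = 2.87, τ = 0.0035

For Normal(μ,σ), the p-quantile is μ + z_p·σ. Here z_{0.12} = -1.175, z_{0.83} = 0.9542.
So -17 = μ − 1.175σ and 19 = μ + 0.9542σ.
Subtracting: σ = (19 − -17)/(0.9542 − (-1.175)) = 16.91.
Then μ = -17 − (-1.175)·16.91 = 2.87.
Precision τ = 1/σ² = 1/16.91² = 0.0035.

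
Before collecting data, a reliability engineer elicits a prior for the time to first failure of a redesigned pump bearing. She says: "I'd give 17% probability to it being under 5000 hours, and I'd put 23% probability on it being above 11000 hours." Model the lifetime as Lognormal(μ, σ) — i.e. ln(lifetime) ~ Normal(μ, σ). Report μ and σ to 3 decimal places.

μ ≈ 8.962, σ ≈ 0.466

If T ~ Lognormal(μ,σ) then ln T ~ Normal(μ,σ), so the p-quantile of ln T is μ + z_p·σ.
ln(5000) = 8.517 and ln(11000) = 9.306; z_{0.17} = -0.9542, z_{0.77} = 0.7388.
σ = (9.306 − 8.517)/(0.7388 − (-0.9542)) = 0.466.
μ = 8.517 − (-0.9542)·0.466 = 8.962.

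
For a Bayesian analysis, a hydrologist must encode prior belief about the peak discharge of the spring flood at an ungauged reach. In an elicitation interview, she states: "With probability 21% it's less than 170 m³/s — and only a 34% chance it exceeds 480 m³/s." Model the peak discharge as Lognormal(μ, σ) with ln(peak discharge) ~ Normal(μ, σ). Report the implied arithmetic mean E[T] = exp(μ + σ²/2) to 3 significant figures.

E[T] ≈ 485 m³/s

If T ~ Lognormal(μ,σ) then ln T ~ Normal(μ,σ), so the p-quantile of ln T is μ + z_p·σ.
ln(170) = 5.136 and ln(480) = 6.174; z_{0.21} = -0.8064, z_{0.66} = 0.4125.
σ = (6.174 − 5.136)/(0.4125 − (-0.8064)) = 0.852.
μ = 5.136 − (-0.8064)·0.852 = 5.823.
E[T] = exp(μ + σ²/2) = exp(5.823 + 0.3626) = 485 m³/s.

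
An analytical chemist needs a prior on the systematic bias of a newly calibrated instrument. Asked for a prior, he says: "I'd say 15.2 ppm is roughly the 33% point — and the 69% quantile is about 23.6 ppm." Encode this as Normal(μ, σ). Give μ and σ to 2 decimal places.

The p-quantile of Normal(μ,σ) is μ + z_p·σ, with z_{0.33} = -0.4399 and z_{0.69} = 0.4959.
Eliminate σ: μ = (z₂·x₁ − z₁·x₂)/(z₂ − z₁) = (0.4959·15.2 − (-0.4399)·23.6)/0.9358 = 19.15.
Then σ = (x₂ − x₁)/(z₂ − z₁) = (23.6 − 15.2)/0.9358 = 8.98.

μ = 19.15, σ = 8.98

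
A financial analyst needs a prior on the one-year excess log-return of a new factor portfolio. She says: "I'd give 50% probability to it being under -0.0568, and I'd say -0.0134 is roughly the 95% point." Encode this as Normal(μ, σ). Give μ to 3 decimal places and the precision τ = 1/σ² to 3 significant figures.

The p-quantile of Normal(μ,σ) is μ + z_p·σ, with z_{0.5} = 0 and z_{0.95} = 1.645.
Eliminate σ: μ = (z₂·x₁ − z₁·x₂)/(z₂ − z₁) = (1.645·-0.0568 − (0)·-0.0134)/1.645 = -0.057.
Then σ = (x₂ − x₁)/(z₂ − z₁) = (-0.0134 − -0.0568)/1.645 = 0.026.
Precision τ = 1/σ² = 1/0.02639² = 1440.

μ = -0.057, τ = 1440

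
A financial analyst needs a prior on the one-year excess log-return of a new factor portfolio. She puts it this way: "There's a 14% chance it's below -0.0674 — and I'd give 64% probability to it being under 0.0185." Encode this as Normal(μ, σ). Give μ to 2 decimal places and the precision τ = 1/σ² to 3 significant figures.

The p-quantile of Normal(μ,σ) is μ + z_p·σ, with z_{0.14} = -1.08 and z_{0.64} = 0.3585.
Eliminate σ: μ = (z₂·x₁ − z₁·x₂)/(z₂ − z₁) = (0.3585·-0.0674 − (-1.08)·0.0185)/1.439 = -0.00.
Then σ = (x₂ − x₁)/(z₂ − z₁) = (0.0185 − -0.0674)/1.439 = 0.06.
Precision τ = 1/σ² = 1/0.0597² = 281.

μ = -0.00, τ = 281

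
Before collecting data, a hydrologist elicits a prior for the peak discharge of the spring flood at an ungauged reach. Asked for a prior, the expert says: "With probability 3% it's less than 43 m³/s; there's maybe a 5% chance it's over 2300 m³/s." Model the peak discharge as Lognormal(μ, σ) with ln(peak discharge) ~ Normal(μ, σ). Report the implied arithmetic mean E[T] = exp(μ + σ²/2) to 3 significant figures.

If T ~ Lognormal(μ,σ) then ln T ~ Normal(μ,σ), so the p-quantile of ln T is μ + z_p·σ.
ln(43) = 3.761 and ln(2300) = 7.741; z_{0.03} = -1.881, z_{0.95} = 1.645.
σ = (7.741 − 3.761)/(1.645 − (-1.881)) = 1.129.
μ = 3.761 − (-1.881)·1.129 = 5.884.
E[T] = exp(μ + σ²/2) = exp(5.884 + 0.6370) = 679 m³/s.

E[T] ≈ 679 m³/s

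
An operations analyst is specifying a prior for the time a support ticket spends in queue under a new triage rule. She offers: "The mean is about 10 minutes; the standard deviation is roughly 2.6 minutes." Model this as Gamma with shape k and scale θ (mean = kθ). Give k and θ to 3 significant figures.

k ≈ 14.8, θ ≈ 0.676

For Gamma(k, scale θ): mean = kθ, variance = kθ², so CV = 1/√k.
CV = SD/mean = 2.6/10 = 0.26, hence k = 1/CV² = 14.8.
Then θ = mean/k = 10/14.8 = 0.676.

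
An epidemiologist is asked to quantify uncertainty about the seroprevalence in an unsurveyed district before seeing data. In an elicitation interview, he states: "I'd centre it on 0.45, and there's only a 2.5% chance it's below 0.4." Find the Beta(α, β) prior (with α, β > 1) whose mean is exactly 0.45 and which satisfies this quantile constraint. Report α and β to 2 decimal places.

With mean 0.45 fixed, write α = 0.45s, β = 0.55s where s = α+β.
Need P(θ < 0.4) = 0.025 under Beta(0.45s, 0.55s). Normal approximation: (q−m)/√(m(1−m)/s) ≈ z_{0.025} = -1.96, so s ≈ 0.45·0.55·(-1.96)²/(0.4−0.45)² = 380.3.
At s = 380.3: P(θ<0.4) ≈ 0.024. Adjusting to match 0.025 gives s ≈ 375.06.
So α = 0.45·375.06 ≈ 168.78, β = 0.55·375.06 ≈ 206.28.

α ≈ 168.78, β ≈ 206.28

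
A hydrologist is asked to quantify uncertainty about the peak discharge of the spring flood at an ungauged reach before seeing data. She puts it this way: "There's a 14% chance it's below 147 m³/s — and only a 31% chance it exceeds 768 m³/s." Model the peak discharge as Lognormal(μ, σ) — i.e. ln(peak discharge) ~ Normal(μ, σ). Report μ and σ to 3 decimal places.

If T ~ Lognormal(μ,σ) then ln T ~ Normal(μ,σ), so the p-quantile of ln T is μ + z_p·σ.
ln(147) = 4.99 and ln(768) = 6.644; z_{0.14} = -1.08, z_{0.69} = 0.4959.
σ = (6.644 − 4.99)/(0.4959 − (-1.08)) = 1.049.
μ = 4.99 − (-1.08)·1.049 = 6.124.

μ ≈ 6.124, σ ≈ 1.049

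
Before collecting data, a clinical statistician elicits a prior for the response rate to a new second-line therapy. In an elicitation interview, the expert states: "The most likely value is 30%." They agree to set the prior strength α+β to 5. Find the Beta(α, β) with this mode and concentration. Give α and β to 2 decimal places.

α = 1.90, β = 3.10

For α,β > 1 the Beta mode is (α−1)/(α+β−2). With α+β = 5, the mode is (α−1)/3.
Set (α−1)/3 = 0.3 → α = 1 + 0.3·3 = 1.90.
β = 5 − α = 3.10.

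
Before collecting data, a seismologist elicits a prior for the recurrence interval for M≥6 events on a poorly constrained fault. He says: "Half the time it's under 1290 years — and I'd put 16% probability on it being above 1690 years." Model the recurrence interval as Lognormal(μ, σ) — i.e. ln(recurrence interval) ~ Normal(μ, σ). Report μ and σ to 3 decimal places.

If T ~ Lognormal(μ,σ) then ln T ~ Normal(μ,σ), so the p-quantile of ln T is μ + z_p·σ.
ln(1290) = 7.162 and ln(1690) = 7.432; z_{0.5} = 0, z_{0.84} = 0.9945.
σ = (7.432 − 7.162)/(0.9945 − (0)) = 0.272.
μ = 7.162 − (0)·0.272 = 7.162.

μ ≈ 7.162, σ ≈ 0.272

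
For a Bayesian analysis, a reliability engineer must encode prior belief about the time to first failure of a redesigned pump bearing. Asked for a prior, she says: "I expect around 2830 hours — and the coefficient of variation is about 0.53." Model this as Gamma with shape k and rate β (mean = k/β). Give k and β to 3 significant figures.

k ≈ 3.56, β ≈ 0.00126

For Gamma(k, rate β): mean = k/β, variance = k/β², so CV = 1/√k.
CV = 0.53, hence k = 1/CV² = 3.56.
Then β = k/mean = 3.56/2830 = 0.00126.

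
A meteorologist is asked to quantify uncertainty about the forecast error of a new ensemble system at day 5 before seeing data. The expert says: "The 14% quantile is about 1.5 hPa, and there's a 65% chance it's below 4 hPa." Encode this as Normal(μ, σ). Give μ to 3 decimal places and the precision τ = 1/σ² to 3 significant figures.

μ = 3.343, τ = 0.344

For Normal(μ,σ), the p-quantile is μ + z_p·σ. Here z_{0.14} = -1.08, z_{0.65} = 0.3853.
So 1.5 = μ − 1.08σ and 4 = μ + 0.3853σ.
Subtracting: σ = (4 − 1.5)/(0.3853 − (-1.08)) = 1.706.
Then μ = 1.5 − (-1.08)·1.706 = 3.343.
Precision τ = 1/σ² = 1/1.706² = 0.344.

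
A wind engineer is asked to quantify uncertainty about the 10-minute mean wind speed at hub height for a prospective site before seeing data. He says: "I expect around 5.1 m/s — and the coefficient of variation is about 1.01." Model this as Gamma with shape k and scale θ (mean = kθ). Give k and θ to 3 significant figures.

k ≈ 0.98, θ ≈ 5.2

For Gamma(k, scale θ): mean = kθ, variance = kθ², so CV = 1/√k.
CV = 1.01, hence k = 1/CV² = 0.98.
Then θ = mean/k = 5.1/0.98 = 5.2.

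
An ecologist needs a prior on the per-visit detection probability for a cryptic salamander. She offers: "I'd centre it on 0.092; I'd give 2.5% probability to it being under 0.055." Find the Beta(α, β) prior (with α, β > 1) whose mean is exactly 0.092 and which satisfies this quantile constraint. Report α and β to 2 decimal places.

With mean 0.092 fixed, write α = 0.092s, β = 0.908s where s = α+β.
Need P(θ < 0.055) = 0.025 under Beta(0.092s, 0.908s). Normal approximation: (q−m)/√(m(1−m)/s) ≈ z_{0.025} = -1.96, so s ≈ 0.092·0.908·(-1.96)²/(0.055−0.092)² = 234.4.
At s = 234.4: P(θ<0.055) ≈ 0.014. Adjusting to match 0.025 gives s ≈ 186.94.
So α = 0.092·186.94 ≈ 17.20, β = 0.908·186.94 ≈ 169.74.

α ≈ 17.20, β ≈ 169.74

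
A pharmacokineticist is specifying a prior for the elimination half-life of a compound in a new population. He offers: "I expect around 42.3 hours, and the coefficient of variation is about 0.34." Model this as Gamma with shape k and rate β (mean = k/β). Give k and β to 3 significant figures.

For Gamma(k, rate β): mean = k/β, variance = k/β², so CV = 1/√k.
CV = 0.34, hence k = 1/CV² = 8.65.
Then β = k/mean = 8.65/42.3 = 0.205.

k ≈ 8.65, β ≈ 0.205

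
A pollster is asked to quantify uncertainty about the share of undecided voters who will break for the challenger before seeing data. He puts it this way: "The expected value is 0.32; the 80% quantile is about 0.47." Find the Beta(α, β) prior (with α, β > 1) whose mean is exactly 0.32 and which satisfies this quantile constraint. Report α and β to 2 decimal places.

With mean 0.32 fixed, write α = 0.32s, β = 0.68s where s = α+β.
Need P(θ < 0.47) = 0.8 under Beta(0.32s, 0.68s). Normal approximation: (q−m)/√(m(1−m)/s) ≈ z_{0.8} = 0.842, so s ≈ 0.32·0.68·(0.842)²/(0.47−0.32)² = 6.9.
At s = 6.9: P(θ<0.47) ≈ 0.807. Adjusting to match 0.8 gives s ≈ 6.37.
So α = 0.32·6.37 ≈ 2.04, β = 0.68·6.37 ≈ 4.33.

α ≈ 2.04, β ≈ 4.33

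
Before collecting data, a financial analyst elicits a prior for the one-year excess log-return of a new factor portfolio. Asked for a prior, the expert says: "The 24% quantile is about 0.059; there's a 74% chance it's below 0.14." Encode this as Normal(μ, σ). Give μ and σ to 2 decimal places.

μ = 0.10, σ = 0.06

For Normal(μ,σ), the p-quantile is μ + z_p·σ. Here z_{0.24} = -0.7063, z_{0.74} = 0.6433.
So 0.059 = μ − 0.7063σ and 0.14 = μ + 0.6433σ.
Subtracting: σ = (0.14 − 0.059)/(0.6433 − (-0.7063)) = 0.06.
Then μ = 0.059 − (-0.7063)·0.06 = 0.10.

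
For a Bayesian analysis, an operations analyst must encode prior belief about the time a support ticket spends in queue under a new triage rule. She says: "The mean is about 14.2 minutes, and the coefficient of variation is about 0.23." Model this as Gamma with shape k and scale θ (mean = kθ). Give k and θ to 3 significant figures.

For Gamma(k, scale θ): mean = kθ, variance = kθ², so CV = 1/√k.
CV = 0.23, hence k = 1/CV² = 18.9.
Then θ = mean/k = 14.2/18.9 = 0.751.

k ≈ 18.9, θ ≈ 0.751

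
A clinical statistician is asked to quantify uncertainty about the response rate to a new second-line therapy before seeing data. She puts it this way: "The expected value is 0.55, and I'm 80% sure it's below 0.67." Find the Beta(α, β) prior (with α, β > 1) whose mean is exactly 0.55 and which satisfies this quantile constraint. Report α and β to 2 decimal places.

With mean 0.55 fixed, write α = 0.55s, β = 0.45s where s = α+β.
Need P(θ < 0.67) = 0.8 under Beta(0.55s, 0.45s). Normal approximation: (q−m)/√(m(1−m)/s) ≈ z_{0.8} = 0.842, so s ≈ 0.55·0.45·(0.842)²/(0.67−0.55)² = 12.2.
At s = 12.2: P(θ<0.67) ≈ 0.797. Adjusting to match 0.8 gives s ≈ 12.43.
So α = 0.55·12.43 ≈ 6.84, β = 0.45·12.43 ≈ 5.59.

α ≈ 6.84, β ≈ 5.59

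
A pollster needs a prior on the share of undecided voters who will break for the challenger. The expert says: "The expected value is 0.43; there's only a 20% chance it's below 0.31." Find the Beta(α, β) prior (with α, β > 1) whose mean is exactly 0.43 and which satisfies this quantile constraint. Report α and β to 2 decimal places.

With mean 0.43 fixed, write α = 0.43s, β = 0.57s where s = α+β.
Need P(θ < 0.31) = 0.2 under Beta(0.43s, 0.57s). Normal approximation: (q−m)/√(m(1−m)/s) ≈ z_{0.2} = -0.842, so s ≈ 0.43·0.57·(-0.842)²/(0.31−0.43)² = 12.1.
At s = 12.1: P(θ<0.31) ≈ 0.203. Adjusting to match 0.2 gives s ≈ 12.35.
So α = 0.43·12.35 ≈ 5.31, β = 0.57·12.35 ≈ 7.04.

α ≈ 5.31, β ≈ 7.04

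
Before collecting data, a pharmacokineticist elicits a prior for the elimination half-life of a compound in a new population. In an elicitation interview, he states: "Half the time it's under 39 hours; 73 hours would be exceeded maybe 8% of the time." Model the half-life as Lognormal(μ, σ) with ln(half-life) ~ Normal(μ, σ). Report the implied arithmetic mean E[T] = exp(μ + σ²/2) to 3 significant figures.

If T ~ Lognormal(μ,σ) then ln T ~ Normal(μ,σ), so the p-quantile of ln T is μ + z_p·σ.
ln(39) = 3.664 and ln(73) = 4.29; z_{0.5} = 0, z_{0.92} = 1.405.
σ = (4.29 − 3.664)/(1.405 − (0)) = 0.446.
μ = 3.664 − (0)·0.446 = 3.664.
E[T] = exp(μ + σ²/2) = exp(3.664 + 0.0995) = 43.1 hours.

E[T] ≈ 43.1 hours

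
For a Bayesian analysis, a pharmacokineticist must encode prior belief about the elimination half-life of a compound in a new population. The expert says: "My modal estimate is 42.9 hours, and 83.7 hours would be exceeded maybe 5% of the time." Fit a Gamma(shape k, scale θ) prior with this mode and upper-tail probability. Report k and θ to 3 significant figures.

Gamma(k,θ) with k>1 has mode (k−1)θ, so θ = 42.9/(k−1).
Need P(X < 83.7) = 0.95 with θ tied to k this way. Start at k = 2, θ = 42.9: P(X<83.7) ≈ 0.581.
Too low — raise k to concentrate. Iterating converges to k ≈ 7.21.
Then θ = 42.9/(7.21−1) ≈ 6.9.

k ≈ 7.21, θ ≈ 6.9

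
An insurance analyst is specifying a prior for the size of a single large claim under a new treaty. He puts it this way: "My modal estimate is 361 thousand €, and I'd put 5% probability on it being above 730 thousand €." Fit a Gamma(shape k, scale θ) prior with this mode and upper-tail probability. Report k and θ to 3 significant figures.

Gamma(k,θ) with k>1 has mode (k−1)θ, so θ = 361/(k−1).
Need P(X < 730) = 0.95 with θ tied to k this way. Start at k = 2, θ = 361: P(X<730) ≈ 0.600.
Too low — raise k to concentrate. Iterating converges to k ≈ 6.59.
Then θ = 361/(6.59−1) ≈ 64.6.

k ≈ 6.59, θ ≈ 64.6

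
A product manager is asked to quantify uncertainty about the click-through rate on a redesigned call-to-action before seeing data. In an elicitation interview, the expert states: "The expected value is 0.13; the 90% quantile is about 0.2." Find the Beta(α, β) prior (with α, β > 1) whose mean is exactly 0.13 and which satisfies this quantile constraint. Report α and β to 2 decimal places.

With mean 0.13 fixed, write α = 0.13s, β = 0.87s where s = α+β.
Need P(θ < 0.2) = 0.9 under Beta(0.13s, 0.87s). Normal approximation: (q−m)/√(m(1−m)/s) ≈ z_{0.9} = 1.28, so s ≈ 0.13·0.87·(1.28)²/(0.2−0.13)² = 37.9.
At s = 37.9: P(θ<0.2) ≈ 0.893. Adjusting to match 0.9 gives s ≈ 40.82.
So α = 0.13·40.82 ≈ 5.31, β = 0.87·40.82 ≈ 35.51.

α ≈ 5.31, β ≈ 35.51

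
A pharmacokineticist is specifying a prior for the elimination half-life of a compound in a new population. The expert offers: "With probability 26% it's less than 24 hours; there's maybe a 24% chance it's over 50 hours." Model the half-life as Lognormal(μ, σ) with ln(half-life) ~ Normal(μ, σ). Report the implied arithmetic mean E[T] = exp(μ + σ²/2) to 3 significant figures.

If T ~ Lognormal(μ,σ) then ln T ~ Normal(μ,σ), so the p-quantile of ln T is μ + z_p·σ.
ln(24) = 3.178 and ln(50) = 3.912; z_{0.26} = -0.6433, z_{0.76} = 0.7063.
σ = (3.912 − 3.178)/(0.7063 − (-0.6433)) = 0.544.
μ = 3.178 − (-0.6433)·0.544 = 3.528.
E[T] = exp(μ + σ²/2) = exp(3.528 + 0.1479) = 39.5 hours.

E[T] ≈ 39.5 hours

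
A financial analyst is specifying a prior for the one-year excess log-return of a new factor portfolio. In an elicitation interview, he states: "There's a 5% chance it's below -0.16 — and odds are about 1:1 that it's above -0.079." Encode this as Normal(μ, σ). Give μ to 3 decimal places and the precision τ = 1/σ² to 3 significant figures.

μ = -0.079, τ = 412

The p-quantile of Normal(μ,σ) is μ + z_p·σ, with z_{0.05} = -1.645 and z_{0.5} = 0.
Eliminate σ: μ = (z₂·x₁ − z₁·x₂)/(z₂ − z₁) = (0·-0.16 − (-1.645)·-0.079)/1.645 = -0.079.
Then σ = (x₂ − x₁)/(z₂ − z₁) = (-0.079 − -0.16)/1.645 = 0.049.
Precision τ = 1/σ² = 1/0.04924² = 412.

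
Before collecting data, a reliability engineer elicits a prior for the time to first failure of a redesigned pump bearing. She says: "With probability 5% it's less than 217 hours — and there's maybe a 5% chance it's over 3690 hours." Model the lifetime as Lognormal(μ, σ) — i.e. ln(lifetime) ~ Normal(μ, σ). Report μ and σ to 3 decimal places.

μ ≈ 6.797, σ ≈ 0.861

If T ~ Lognormal(μ,σ) then ln T ~ Normal(μ,σ), so the p-quantile of ln T is μ + z_p·σ.
ln(217) = 5.38 and ln(3690) = 8.213; z_{0.05} = -1.645, z_{0.95} = 1.645.
σ = (8.213 − 5.38)/(1.645 − (-1.645)) = 0.861.
μ = 5.38 − (-1.645)·0.861 = 6.797.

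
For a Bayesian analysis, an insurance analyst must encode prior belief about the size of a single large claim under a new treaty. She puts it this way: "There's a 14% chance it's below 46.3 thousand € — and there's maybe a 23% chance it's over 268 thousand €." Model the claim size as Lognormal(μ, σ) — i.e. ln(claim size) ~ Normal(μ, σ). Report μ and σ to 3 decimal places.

μ ≈ 4.878, σ ≈ 0.965

If T ~ Lognormal(μ,σ) then ln T ~ Normal(μ,σ), so the p-quantile of ln T is μ + z_p·σ.
ln(46.3) = 3.835 and ln(268) = 5.591; z_{0.14} = -1.08, z_{0.77} = 0.7388.
σ = (5.591 − 3.835)/(0.7388 − (-1.08)) = 0.965.
μ = 3.835 − (-1.08)·0.965 = 4.878.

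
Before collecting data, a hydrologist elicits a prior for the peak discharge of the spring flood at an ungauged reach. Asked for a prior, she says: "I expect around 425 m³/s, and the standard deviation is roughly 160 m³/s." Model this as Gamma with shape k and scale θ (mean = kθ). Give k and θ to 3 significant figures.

k ≈ 7.06, θ ≈ 60.2

For Gamma(k, scale θ): mean = kθ, variance = kθ², so CV = 1/√k.
CV = SD/mean = 160/425 = 0.3765, hence k = 1/CV² = 7.06.
Then θ = mean/k = 425/7.06 = 60.2.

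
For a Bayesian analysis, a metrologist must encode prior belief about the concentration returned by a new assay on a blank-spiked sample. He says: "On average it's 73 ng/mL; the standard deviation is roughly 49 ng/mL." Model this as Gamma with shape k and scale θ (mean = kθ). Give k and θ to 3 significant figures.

For Gamma(k, scale θ): mean = kθ, variance = kθ², so CV = 1/√k.
CV = SD/mean = 49/73 = 0.6712, hence k = 1/CV² = 2.22.
Then θ = mean/k = 73/2.22 = 32.9.

k ≈ 2.22, θ ≈ 32.9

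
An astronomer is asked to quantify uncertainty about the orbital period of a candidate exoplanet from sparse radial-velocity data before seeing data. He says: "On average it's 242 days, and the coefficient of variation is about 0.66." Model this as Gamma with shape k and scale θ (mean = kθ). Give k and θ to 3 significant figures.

k ≈ 2.3, θ ≈ 105

For Gamma(k, scale θ): mean = kθ, variance = kθ², so CV = 1/√k.
CV = 0.66, hence k = 1/CV² = 2.3.
Then θ = mean/k = 242/2.3 = 105.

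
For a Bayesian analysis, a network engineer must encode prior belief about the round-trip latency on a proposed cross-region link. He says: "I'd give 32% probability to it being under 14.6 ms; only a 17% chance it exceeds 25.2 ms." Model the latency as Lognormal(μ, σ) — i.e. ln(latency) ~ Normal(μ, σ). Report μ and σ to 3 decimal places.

μ ≈ 2.861, σ ≈ 0.384

If T ~ Lognormal(μ,σ) then ln T ~ Normal(μ,σ), so the p-quantile of ln T is μ + z_p·σ.
ln(14.6) = 2.681 and ln(25.2) = 3.227; z_{0.32} = -0.4677, z_{0.83} = 0.9542.
σ = (3.227 − 2.681)/(0.9542 − (-0.4677)) = 0.384.
μ = 2.681 − (-0.4677)·0.384 = 2.861.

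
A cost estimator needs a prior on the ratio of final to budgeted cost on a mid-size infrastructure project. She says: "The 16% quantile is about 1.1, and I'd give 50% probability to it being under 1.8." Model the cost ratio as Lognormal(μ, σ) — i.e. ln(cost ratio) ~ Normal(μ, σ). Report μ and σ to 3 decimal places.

If T ~ Lognormal(μ,σ) then ln T ~ Normal(μ,σ), so the p-quantile of ln T is μ + z_p·σ.
ln(1.1) = 0.09531 and ln(1.8) = 0.5878; z_{0.16} = -0.9945, z_{0.5} = 0.
σ = (0.5878 − 0.09531)/(0 − (-0.9945)) = 0.495.
μ = 0.09531 − (-0.9945)·0.495 = 0.588.

μ ≈ 0.588, σ ≈ 0.495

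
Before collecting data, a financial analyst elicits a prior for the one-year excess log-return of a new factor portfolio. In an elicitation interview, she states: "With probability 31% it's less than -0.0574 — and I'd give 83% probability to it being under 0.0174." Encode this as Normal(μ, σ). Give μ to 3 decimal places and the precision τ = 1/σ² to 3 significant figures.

For Normal(μ,σ), the p-quantile is μ + z_p·σ. Here z_{0.31} = -0.4959, z_{0.83} = 0.9542.
So -0.0574 = μ − 0.4959σ and 0.0174 = μ + 0.9542σ.
Subtracting: σ = (0.0174 − -0.0574)/(0.9542 − (-0.4959)) = 0.052.
Then μ = -0.0574 − (-0.4959)·0.052 = -0.032.
Precision τ = 1/σ² = 1/0.05159² = 376.

μ = -0.032, τ = 376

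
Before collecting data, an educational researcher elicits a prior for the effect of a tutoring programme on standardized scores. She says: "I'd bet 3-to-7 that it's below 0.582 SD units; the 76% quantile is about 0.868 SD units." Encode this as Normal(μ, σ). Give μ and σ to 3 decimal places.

For Normal(μ,σ), the p-quantile is μ + z_p·σ. Here z_{0.3} = -0.5244, z_{0.76} = 0.7063.
So 0.582 = μ − 0.5244σ and 0.868 = μ + 0.7063σ.
Subtracting: σ = (0.868 − 0.582)/(0.7063 − (-0.5244)) = 0.232.
Then μ = 0.582 − (-0.5244)·0.232 = 0.704.

μ = 0.704, σ = 0.232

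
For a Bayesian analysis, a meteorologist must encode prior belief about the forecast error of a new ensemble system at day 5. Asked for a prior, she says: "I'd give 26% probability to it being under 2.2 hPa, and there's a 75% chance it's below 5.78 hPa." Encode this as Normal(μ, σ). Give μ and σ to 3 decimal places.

μ = 3.948, σ = 2.717

For Normal(μ,σ), the p-quantile is μ + z_p·σ. Here z_{0.26} = -0.6433, z_{0.75} = 0.6745.
So 2.2 = μ − 0.6433σ and 5.78 = μ + 0.6745σ.
Subtracting: σ = (5.78 − 2.2)/(0.6745 − (-0.6433)) = 2.717.
Then μ = 2.2 − (-0.6433)·2.717 = 3.948.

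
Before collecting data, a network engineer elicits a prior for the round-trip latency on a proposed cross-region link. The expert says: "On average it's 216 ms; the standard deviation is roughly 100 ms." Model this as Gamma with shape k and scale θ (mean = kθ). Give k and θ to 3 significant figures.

For Gamma(k, scale θ): mean = kθ, variance = kθ², so CV = 1/√k.
CV = SD/mean = 100/216 = 0.463, hence k = 1/CV² = 4.67.
Then θ = mean/k = 216/4.67 = 46.3.

k ≈ 4.67, θ ≈ 46.3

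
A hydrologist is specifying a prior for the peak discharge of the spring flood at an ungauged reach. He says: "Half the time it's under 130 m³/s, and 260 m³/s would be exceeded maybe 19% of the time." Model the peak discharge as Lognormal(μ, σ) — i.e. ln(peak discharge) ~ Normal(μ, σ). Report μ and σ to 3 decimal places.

μ ≈ 4.868, σ ≈ 0.790

If T ~ Lognormal(μ,σ) then ln T ~ Normal(μ,σ), so the p-quantile of ln T is μ + z_p·σ.
ln(130) = 4.868 and ln(260) = 5.561; z_{0.5} = 0, z_{0.81} = 0.8779.
σ = (5.561 − 4.868)/(0.8779 − (0)) = 0.790.
μ = 4.868 − (0)·0.790 = 4.868.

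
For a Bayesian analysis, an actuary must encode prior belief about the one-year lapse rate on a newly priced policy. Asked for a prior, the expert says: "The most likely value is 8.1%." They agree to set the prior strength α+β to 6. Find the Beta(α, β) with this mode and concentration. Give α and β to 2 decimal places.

For α,β > 1 the Beta mode is (α−1)/(α+β−2). With α+β = 6, the mode is (α−1)/4.
Set (α−1)/4 = 0.081 → α = 1 + 0.081·4 = 1.32.
β = 6 − α = 4.68.

α = 1.32, β = 4.68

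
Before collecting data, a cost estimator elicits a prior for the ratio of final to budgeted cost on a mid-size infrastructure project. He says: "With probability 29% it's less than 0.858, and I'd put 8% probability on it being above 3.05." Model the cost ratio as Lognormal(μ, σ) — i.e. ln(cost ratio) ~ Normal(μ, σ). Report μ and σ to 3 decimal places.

If T ~ Lognormal(μ,σ) then ln T ~ Normal(μ,σ), so the p-quantile of ln T is μ + z_p·σ.
ln(0.858) = -0.1532 and ln(3.05) = 1.115; z_{0.29} = -0.5534, z_{0.92} = 1.405.
σ = (1.115 − -0.1532)/(1.405 − (-0.5534)) = 0.648.
μ = -0.1532 − (-0.5534)·0.648 = 0.205.

μ ≈ 0.205, σ ≈ 0.648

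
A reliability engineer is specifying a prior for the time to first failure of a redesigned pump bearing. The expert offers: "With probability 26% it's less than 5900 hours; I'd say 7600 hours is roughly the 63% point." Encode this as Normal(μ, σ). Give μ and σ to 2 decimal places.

μ = 7021.50, σ = 1743.23

The p-quantile of Normal(μ,σ) is μ + z_p·σ, with z_{0.26} = -0.6433 and z_{0.63} = 0.3319.
Eliminate σ: μ = (z₂·x₁ − z₁·x₂)/(z₂ − z₁) = (0.3319·5900 − (-0.6433)·7600)/0.9752 = 7021.50.
Then σ = (x₂ − x₁)/(z₂ − z₁) = (7600 − 5900)/0.9752 = 1743.23.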